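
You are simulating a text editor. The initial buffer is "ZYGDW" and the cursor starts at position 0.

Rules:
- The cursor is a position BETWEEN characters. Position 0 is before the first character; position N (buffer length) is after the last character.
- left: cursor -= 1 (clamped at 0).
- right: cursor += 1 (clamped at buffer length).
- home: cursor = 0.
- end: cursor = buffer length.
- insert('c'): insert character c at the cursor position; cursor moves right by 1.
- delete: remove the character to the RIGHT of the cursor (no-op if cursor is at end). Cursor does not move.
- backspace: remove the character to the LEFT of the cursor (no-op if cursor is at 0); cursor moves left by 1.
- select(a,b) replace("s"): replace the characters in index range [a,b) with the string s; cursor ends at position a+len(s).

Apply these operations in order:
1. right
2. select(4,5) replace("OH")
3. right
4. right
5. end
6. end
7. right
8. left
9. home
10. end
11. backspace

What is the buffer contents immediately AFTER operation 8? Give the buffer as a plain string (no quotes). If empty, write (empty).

Answer: ZYGDOH

Derivation:
After op 1 (right): buf='ZYGDW' cursor=1
After op 2 (select(4,5) replace("OH")): buf='ZYGDOH' cursor=6
After op 3 (right): buf='ZYGDOH' cursor=6
After op 4 (right): buf='ZYGDOH' cursor=6
After op 5 (end): buf='ZYGDOH' cursor=6
After op 6 (end): buf='ZYGDOH' cursor=6
After op 7 (right): buf='ZYGDOH' cursor=6
After op 8 (left): buf='ZYGDOH' cursor=5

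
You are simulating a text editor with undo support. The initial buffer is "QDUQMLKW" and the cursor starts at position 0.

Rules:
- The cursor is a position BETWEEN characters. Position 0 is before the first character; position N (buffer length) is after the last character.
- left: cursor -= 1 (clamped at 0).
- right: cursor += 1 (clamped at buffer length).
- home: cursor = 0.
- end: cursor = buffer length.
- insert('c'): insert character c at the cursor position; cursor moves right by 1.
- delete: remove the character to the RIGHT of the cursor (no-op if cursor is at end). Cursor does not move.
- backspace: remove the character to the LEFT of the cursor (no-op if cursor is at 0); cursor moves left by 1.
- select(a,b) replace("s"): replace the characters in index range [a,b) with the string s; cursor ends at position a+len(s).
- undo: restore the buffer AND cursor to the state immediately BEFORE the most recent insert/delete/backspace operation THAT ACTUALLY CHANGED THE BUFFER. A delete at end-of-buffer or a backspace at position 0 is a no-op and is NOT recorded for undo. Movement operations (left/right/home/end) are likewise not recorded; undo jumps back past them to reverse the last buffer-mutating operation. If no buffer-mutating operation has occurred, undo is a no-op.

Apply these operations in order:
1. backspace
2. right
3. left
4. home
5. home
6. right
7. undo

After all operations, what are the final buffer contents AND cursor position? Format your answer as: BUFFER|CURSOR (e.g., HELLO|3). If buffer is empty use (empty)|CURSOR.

Answer: QDUQMLKW|1

Derivation:
After op 1 (backspace): buf='QDUQMLKW' cursor=0
After op 2 (right): buf='QDUQMLKW' cursor=1
After op 3 (left): buf='QDUQMLKW' cursor=0
After op 4 (home): buf='QDUQMLKW' cursor=0
After op 5 (home): buf='QDUQMLKW' cursor=0
After op 6 (right): buf='QDUQMLKW' cursor=1
After op 7 (undo): buf='QDUQMLKW' cursor=1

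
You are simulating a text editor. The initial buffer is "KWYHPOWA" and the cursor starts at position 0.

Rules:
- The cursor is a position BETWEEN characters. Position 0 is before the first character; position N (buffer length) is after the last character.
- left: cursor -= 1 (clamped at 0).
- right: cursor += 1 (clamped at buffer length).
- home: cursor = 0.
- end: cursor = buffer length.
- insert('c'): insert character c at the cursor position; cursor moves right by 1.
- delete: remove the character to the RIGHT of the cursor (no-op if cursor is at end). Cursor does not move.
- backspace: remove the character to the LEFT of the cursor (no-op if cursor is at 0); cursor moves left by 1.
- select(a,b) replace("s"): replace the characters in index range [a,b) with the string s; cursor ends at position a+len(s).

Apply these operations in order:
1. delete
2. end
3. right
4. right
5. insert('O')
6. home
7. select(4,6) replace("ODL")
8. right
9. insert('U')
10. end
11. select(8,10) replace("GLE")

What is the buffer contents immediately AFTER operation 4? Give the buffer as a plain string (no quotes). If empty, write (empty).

After op 1 (delete): buf='WYHPOWA' cursor=0
After op 2 (end): buf='WYHPOWA' cursor=7
After op 3 (right): buf='WYHPOWA' cursor=7
After op 4 (right): buf='WYHPOWA' cursor=7

Answer: WYHPOWA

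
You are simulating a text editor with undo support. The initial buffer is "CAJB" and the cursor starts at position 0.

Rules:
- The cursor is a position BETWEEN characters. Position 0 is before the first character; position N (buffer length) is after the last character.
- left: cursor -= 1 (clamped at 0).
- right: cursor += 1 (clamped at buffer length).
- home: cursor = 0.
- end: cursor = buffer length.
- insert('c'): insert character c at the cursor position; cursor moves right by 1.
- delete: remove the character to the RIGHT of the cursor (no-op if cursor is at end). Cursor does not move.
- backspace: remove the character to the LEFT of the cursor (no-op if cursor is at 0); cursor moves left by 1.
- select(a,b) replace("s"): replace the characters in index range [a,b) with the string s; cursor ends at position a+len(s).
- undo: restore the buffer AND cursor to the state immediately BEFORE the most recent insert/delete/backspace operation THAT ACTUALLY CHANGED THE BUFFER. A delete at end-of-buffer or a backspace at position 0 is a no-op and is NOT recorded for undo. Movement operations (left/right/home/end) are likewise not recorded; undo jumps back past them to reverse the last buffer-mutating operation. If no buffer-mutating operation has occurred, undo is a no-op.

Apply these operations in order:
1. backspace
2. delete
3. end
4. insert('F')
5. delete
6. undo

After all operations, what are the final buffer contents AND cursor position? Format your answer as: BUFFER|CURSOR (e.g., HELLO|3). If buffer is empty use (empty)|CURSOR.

Answer: AJB|3

Derivation:
After op 1 (backspace): buf='CAJB' cursor=0
After op 2 (delete): buf='AJB' cursor=0
After op 3 (end): buf='AJB' cursor=3
After op 4 (insert('F')): buf='AJBF' cursor=4
After op 5 (delete): buf='AJBF' cursor=4
After op 6 (undo): buf='AJB' cursor=3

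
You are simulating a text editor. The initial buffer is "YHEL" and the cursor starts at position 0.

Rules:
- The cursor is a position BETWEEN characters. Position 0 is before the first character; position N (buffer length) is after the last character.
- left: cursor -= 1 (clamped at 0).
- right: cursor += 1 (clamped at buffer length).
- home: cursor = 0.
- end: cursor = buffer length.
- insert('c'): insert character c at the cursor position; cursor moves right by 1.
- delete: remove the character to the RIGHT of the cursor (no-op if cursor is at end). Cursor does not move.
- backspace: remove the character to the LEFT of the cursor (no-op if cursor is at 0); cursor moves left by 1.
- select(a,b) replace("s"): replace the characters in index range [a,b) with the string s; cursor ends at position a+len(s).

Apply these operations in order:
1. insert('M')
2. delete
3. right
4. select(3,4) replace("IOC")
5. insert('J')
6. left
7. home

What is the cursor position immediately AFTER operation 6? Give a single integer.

After op 1 (insert('M')): buf='MYHEL' cursor=1
After op 2 (delete): buf='MHEL' cursor=1
After op 3 (right): buf='MHEL' cursor=2
After op 4 (select(3,4) replace("IOC")): buf='MHEIOC' cursor=6
After op 5 (insert('J')): buf='MHEIOCJ' cursor=7
After op 6 (left): buf='MHEIOCJ' cursor=6

Answer: 6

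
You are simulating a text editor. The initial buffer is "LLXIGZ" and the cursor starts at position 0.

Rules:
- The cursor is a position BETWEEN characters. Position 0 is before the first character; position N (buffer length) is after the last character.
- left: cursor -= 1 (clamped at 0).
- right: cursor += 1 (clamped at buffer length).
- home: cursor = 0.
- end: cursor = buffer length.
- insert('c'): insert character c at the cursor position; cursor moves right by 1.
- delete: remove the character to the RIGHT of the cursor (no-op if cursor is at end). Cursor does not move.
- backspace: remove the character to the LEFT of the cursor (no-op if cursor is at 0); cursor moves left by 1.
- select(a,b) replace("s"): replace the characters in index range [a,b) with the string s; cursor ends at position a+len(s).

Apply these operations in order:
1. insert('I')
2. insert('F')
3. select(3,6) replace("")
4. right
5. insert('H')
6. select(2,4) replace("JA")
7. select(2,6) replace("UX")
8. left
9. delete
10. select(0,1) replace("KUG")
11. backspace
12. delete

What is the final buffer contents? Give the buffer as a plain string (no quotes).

After op 1 (insert('I')): buf='ILLXIGZ' cursor=1
After op 2 (insert('F')): buf='IFLLXIGZ' cursor=2
After op 3 (select(3,6) replace("")): buf='IFLGZ' cursor=3
After op 4 (right): buf='IFLGZ' cursor=4
After op 5 (insert('H')): buf='IFLGHZ' cursor=5
After op 6 (select(2,4) replace("JA")): buf='IFJAHZ' cursor=4
After op 7 (select(2,6) replace("UX")): buf='IFUX' cursor=4
After op 8 (left): buf='IFUX' cursor=3
After op 9 (delete): buf='IFU' cursor=3
After op 10 (select(0,1) replace("KUG")): buf='KUGFU' cursor=3
After op 11 (backspace): buf='KUFU' cursor=2
After op 12 (delete): buf='KUU' cursor=2

Answer: KUU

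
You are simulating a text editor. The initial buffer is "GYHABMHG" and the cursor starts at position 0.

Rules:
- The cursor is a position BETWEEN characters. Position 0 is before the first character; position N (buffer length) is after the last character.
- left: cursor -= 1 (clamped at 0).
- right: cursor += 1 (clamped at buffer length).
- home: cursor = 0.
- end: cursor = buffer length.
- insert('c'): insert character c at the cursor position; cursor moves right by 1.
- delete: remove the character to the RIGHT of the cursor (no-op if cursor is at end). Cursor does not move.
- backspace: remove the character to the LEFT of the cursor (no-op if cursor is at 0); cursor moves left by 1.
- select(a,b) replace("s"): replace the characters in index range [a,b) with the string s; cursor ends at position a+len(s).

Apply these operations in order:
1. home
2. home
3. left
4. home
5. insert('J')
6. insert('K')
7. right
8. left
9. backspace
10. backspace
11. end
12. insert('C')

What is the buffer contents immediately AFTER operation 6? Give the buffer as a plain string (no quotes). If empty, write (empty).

Answer: JKGYHABMHG

Derivation:
After op 1 (home): buf='GYHABMHG' cursor=0
After op 2 (home): buf='GYHABMHG' cursor=0
After op 3 (left): buf='GYHABMHG' cursor=0
After op 4 (home): buf='GYHABMHG' cursor=0
After op 5 (insert('J')): buf='JGYHABMHG' cursor=1
After op 6 (insert('K')): buf='JKGYHABMHG' cursor=2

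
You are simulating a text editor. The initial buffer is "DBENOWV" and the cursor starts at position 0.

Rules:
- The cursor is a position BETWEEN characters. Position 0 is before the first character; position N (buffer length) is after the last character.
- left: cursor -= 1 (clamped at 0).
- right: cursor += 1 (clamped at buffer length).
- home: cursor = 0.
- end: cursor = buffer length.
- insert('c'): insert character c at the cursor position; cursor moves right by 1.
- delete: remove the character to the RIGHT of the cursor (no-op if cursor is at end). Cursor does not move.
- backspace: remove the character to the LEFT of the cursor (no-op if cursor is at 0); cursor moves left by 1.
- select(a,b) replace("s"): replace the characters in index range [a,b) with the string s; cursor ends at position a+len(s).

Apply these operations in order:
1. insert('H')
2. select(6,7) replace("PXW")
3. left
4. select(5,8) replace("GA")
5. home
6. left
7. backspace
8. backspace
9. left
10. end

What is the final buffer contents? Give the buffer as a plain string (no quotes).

Answer: HDBENGAWV

Derivation:
After op 1 (insert('H')): buf='HDBENOWV' cursor=1
After op 2 (select(6,7) replace("PXW")): buf='HDBENOPXWV' cursor=9
After op 3 (left): buf='HDBENOPXWV' cursor=8
After op 4 (select(5,8) replace("GA")): buf='HDBENGAWV' cursor=7
After op 5 (home): buf='HDBENGAWV' cursor=0
After op 6 (left): buf='HDBENGAWV' cursor=0
After op 7 (backspace): buf='HDBENGAWV' cursor=0
After op 8 (backspace): buf='HDBENGAWV' cursor=0
After op 9 (left): buf='HDBENGAWV' cursor=0
After op 10 (end): buf='HDBENGAWV' cursor=9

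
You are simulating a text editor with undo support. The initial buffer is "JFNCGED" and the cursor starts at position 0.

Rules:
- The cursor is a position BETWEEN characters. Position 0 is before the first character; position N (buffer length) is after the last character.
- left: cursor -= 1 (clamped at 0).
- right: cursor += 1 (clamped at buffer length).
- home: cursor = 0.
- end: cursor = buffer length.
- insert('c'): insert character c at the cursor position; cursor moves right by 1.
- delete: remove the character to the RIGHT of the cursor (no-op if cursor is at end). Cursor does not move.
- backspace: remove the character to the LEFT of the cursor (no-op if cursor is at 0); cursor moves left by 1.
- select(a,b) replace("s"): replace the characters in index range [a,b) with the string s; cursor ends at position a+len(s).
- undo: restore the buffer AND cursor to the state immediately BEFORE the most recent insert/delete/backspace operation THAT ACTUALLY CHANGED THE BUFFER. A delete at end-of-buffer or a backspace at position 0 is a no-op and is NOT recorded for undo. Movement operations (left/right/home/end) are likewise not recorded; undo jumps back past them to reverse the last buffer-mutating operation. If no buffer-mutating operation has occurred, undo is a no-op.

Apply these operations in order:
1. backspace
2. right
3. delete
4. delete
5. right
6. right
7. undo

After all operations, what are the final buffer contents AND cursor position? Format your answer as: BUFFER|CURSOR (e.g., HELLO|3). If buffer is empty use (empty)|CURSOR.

After op 1 (backspace): buf='JFNCGED' cursor=0
After op 2 (right): buf='JFNCGED' cursor=1
After op 3 (delete): buf='JNCGED' cursor=1
After op 4 (delete): buf='JCGED' cursor=1
After op 5 (right): buf='JCGED' cursor=2
After op 6 (right): buf='JCGED' cursor=3
After op 7 (undo): buf='JNCGED' cursor=1

Answer: JNCGED|1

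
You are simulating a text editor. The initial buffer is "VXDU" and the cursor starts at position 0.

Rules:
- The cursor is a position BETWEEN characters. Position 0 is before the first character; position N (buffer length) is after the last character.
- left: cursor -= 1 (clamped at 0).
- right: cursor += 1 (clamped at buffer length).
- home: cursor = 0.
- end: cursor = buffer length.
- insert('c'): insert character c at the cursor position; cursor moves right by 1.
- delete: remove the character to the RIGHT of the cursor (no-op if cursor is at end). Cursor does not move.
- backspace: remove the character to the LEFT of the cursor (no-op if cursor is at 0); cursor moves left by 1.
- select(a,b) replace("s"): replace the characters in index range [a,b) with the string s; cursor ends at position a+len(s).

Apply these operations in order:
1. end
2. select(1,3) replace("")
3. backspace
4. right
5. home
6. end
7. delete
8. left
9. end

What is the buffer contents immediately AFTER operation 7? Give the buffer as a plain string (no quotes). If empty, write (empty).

After op 1 (end): buf='VXDU' cursor=4
After op 2 (select(1,3) replace("")): buf='VU' cursor=1
After op 3 (backspace): buf='U' cursor=0
After op 4 (right): buf='U' cursor=1
After op 5 (home): buf='U' cursor=0
After op 6 (end): buf='U' cursor=1
After op 7 (delete): buf='U' cursor=1

Answer: U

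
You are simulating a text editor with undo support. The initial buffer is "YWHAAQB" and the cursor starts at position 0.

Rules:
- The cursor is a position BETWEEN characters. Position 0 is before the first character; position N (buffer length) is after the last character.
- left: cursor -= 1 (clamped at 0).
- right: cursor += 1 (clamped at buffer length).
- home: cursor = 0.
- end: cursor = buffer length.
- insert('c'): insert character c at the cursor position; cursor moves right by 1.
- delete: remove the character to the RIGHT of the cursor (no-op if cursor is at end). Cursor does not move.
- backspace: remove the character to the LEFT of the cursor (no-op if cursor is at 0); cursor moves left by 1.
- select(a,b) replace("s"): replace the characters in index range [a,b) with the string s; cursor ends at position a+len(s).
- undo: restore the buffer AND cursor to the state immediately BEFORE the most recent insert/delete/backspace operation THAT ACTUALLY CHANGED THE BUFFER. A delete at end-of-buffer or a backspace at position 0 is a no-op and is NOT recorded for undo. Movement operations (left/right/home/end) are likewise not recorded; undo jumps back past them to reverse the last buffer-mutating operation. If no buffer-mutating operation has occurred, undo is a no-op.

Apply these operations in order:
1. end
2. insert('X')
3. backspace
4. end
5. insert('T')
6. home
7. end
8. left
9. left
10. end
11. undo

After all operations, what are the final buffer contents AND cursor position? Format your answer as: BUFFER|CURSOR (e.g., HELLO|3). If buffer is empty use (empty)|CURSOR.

After op 1 (end): buf='YWHAAQB' cursor=7
After op 2 (insert('X')): buf='YWHAAQBX' cursor=8
After op 3 (backspace): buf='YWHAAQB' cursor=7
After op 4 (end): buf='YWHAAQB' cursor=7
After op 5 (insert('T')): buf='YWHAAQBT' cursor=8
After op 6 (home): buf='YWHAAQBT' cursor=0
After op 7 (end): buf='YWHAAQBT' cursor=8
After op 8 (left): buf='YWHAAQBT' cursor=7
After op 9 (left): buf='YWHAAQBT' cursor=6
After op 10 (end): buf='YWHAAQBT' cursor=8
After op 11 (undo): buf='YWHAAQB' cursor=7

Answer: YWHAAQB|7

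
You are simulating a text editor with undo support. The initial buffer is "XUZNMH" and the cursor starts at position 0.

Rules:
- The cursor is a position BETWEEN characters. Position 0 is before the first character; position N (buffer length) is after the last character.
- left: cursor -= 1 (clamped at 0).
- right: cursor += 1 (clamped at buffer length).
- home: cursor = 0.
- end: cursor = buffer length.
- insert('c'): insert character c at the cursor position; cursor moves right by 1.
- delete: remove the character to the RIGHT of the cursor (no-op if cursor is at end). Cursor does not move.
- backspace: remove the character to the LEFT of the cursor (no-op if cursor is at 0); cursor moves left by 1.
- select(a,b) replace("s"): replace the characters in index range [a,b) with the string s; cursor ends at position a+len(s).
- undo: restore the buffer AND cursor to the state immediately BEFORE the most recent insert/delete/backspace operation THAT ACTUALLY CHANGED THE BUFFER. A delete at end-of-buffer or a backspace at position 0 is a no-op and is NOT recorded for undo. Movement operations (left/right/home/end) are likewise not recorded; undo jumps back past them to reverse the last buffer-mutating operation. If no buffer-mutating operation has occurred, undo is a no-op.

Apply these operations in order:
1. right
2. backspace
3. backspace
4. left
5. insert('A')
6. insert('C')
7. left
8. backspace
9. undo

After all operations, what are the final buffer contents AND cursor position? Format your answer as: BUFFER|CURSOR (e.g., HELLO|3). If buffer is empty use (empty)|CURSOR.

After op 1 (right): buf='XUZNMH' cursor=1
After op 2 (backspace): buf='UZNMH' cursor=0
After op 3 (backspace): buf='UZNMH' cursor=0
After op 4 (left): buf='UZNMH' cursor=0
After op 5 (insert('A')): buf='AUZNMH' cursor=1
After op 6 (insert('C')): buf='ACUZNMH' cursor=2
After op 7 (left): buf='ACUZNMH' cursor=1
After op 8 (backspace): buf='CUZNMH' cursor=0
After op 9 (undo): buf='ACUZNMH' cursor=1

Answer: ACUZNMH|1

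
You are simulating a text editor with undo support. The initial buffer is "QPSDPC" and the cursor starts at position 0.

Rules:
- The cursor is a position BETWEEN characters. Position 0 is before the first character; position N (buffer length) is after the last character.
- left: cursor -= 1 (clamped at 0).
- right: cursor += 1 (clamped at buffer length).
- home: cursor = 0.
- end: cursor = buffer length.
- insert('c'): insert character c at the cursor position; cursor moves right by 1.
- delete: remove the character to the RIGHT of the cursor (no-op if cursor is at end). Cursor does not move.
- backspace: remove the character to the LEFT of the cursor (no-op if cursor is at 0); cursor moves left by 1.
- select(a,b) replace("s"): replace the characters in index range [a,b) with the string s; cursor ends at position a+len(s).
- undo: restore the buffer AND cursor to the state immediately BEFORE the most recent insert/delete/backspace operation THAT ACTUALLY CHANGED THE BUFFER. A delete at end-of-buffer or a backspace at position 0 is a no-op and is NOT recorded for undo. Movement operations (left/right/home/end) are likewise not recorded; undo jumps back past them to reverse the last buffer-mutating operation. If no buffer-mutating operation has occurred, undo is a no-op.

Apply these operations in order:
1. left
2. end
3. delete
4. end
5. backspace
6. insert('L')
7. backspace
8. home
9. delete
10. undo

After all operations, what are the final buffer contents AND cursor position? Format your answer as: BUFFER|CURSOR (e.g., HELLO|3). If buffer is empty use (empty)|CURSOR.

Answer: QPSDP|0

Derivation:
After op 1 (left): buf='QPSDPC' cursor=0
After op 2 (end): buf='QPSDPC' cursor=6
After op 3 (delete): buf='QPSDPC' cursor=6
After op 4 (end): buf='QPSDPC' cursor=6
After op 5 (backspace): buf='QPSDP' cursor=5
After op 6 (insert('L')): buf='QPSDPL' cursor=6
After op 7 (backspace): buf='QPSDP' cursor=5
After op 8 (home): buf='QPSDP' cursor=0
After op 9 (delete): buf='PSDP' cursor=0
After op 10 (undo): buf='QPSDP' cursor=0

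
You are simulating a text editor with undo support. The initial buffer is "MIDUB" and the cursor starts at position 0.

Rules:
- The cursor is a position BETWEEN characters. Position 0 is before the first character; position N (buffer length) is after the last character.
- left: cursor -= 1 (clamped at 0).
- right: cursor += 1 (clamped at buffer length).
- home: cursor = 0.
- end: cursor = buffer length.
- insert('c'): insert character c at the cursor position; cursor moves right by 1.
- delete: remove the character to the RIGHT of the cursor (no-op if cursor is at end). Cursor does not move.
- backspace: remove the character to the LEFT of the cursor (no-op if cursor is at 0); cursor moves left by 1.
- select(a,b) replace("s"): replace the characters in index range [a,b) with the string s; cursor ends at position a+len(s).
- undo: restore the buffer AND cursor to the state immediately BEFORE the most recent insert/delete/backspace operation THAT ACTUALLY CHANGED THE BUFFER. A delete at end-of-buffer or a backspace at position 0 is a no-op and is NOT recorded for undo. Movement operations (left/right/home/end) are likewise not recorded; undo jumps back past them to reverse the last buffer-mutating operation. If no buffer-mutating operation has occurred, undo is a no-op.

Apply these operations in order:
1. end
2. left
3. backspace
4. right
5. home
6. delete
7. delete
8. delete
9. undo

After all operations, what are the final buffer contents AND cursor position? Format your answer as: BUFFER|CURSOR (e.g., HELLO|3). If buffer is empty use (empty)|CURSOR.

After op 1 (end): buf='MIDUB' cursor=5
After op 2 (left): buf='MIDUB' cursor=4
After op 3 (backspace): buf='MIDB' cursor=3
After op 4 (right): buf='MIDB' cursor=4
After op 5 (home): buf='MIDB' cursor=0
After op 6 (delete): buf='IDB' cursor=0
After op 7 (delete): buf='DB' cursor=0
After op 8 (delete): buf='B' cursor=0
After op 9 (undo): buf='DB' cursor=0

Answer: DB|0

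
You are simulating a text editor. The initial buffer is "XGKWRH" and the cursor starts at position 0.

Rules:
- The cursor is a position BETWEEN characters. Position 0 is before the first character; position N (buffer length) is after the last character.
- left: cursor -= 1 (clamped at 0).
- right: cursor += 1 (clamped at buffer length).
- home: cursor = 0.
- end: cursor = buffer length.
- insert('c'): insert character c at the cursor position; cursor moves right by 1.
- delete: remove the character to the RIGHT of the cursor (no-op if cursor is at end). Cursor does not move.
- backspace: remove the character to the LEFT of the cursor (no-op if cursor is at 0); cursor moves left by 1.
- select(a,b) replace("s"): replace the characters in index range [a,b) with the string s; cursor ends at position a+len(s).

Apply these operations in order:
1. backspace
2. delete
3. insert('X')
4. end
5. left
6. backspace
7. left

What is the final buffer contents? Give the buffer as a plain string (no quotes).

After op 1 (backspace): buf='XGKWRH' cursor=0
After op 2 (delete): buf='GKWRH' cursor=0
After op 3 (insert('X')): buf='XGKWRH' cursor=1
After op 4 (end): buf='XGKWRH' cursor=6
After op 5 (left): buf='XGKWRH' cursor=5
After op 6 (backspace): buf='XGKWH' cursor=4
After op 7 (left): buf='XGKWH' cursor=3

Answer: XGKWH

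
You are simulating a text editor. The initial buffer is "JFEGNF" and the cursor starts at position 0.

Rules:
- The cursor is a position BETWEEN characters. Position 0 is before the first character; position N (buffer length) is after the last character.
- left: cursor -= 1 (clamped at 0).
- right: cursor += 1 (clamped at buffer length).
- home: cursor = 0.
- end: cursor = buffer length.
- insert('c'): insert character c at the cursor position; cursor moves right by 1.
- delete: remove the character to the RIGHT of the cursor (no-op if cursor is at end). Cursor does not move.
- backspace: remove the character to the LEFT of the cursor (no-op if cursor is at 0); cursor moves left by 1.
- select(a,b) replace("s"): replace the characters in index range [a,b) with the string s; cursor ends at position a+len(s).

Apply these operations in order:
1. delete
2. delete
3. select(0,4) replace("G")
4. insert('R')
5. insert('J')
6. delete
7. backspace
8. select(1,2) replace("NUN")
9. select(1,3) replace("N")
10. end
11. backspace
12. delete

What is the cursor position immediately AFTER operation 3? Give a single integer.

Answer: 1

Derivation:
After op 1 (delete): buf='FEGNF' cursor=0
After op 2 (delete): buf='EGNF' cursor=0
After op 3 (select(0,4) replace("G")): buf='G' cursor=1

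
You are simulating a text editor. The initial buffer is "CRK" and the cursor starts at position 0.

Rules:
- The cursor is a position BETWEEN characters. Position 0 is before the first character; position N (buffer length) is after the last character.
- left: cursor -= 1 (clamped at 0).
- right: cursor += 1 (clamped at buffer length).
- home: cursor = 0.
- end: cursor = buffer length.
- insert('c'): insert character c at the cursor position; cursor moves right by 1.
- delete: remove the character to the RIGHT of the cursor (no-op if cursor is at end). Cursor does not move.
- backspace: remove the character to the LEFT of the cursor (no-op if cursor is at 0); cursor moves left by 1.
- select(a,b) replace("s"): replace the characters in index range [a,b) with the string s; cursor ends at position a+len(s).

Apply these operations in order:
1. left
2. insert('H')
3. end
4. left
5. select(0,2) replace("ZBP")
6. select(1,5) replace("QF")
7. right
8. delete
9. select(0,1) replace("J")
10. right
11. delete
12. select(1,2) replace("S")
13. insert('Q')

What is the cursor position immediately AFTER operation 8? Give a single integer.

Answer: 3

Derivation:
After op 1 (left): buf='CRK' cursor=0
After op 2 (insert('H')): buf='HCRK' cursor=1
After op 3 (end): buf='HCRK' cursor=4
After op 4 (left): buf='HCRK' cursor=3
After op 5 (select(0,2) replace("ZBP")): buf='ZBPRK' cursor=3
After op 6 (select(1,5) replace("QF")): buf='ZQF' cursor=3
After op 7 (right): buf='ZQF' cursor=3
After op 8 (delete): buf='ZQF' cursor=3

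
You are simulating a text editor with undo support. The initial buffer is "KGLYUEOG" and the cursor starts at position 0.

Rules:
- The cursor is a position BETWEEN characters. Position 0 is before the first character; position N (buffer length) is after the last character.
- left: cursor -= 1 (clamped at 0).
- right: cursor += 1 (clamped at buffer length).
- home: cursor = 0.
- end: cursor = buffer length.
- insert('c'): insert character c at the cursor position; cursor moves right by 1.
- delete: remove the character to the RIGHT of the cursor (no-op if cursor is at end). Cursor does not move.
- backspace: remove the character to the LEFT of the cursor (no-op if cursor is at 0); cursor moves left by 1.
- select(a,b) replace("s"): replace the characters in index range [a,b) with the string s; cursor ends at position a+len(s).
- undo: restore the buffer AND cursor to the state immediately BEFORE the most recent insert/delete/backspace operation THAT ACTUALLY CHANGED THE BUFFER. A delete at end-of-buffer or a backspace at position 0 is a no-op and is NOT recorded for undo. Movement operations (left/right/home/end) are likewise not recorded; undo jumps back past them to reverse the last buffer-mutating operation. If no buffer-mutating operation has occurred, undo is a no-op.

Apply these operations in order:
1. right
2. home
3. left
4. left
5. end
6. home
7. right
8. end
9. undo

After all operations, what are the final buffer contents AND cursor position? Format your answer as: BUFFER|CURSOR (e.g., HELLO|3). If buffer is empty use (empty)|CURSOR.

Answer: KGLYUEOG|8

Derivation:
After op 1 (right): buf='KGLYUEOG' cursor=1
After op 2 (home): buf='KGLYUEOG' cursor=0
After op 3 (left): buf='KGLYUEOG' cursor=0
After op 4 (left): buf='KGLYUEOG' cursor=0
After op 5 (end): buf='KGLYUEOG' cursor=8
After op 6 (home): buf='KGLYUEOG' cursor=0
After op 7 (right): buf='KGLYUEOG' cursor=1
After op 8 (end): buf='KGLYUEOG' cursor=8
After op 9 (undo): buf='KGLYUEOG' cursor=8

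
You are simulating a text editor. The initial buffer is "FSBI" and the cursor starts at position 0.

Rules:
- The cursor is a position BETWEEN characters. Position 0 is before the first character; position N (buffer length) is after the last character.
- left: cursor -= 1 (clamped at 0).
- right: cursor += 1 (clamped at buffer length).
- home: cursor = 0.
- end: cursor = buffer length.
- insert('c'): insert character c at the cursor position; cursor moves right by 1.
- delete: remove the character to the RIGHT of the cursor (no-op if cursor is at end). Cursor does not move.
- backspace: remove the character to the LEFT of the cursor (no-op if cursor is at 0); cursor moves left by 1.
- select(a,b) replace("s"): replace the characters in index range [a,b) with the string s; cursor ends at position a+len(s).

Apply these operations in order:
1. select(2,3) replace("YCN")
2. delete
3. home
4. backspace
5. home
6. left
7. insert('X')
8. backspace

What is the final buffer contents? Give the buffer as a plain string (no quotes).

Answer: FSYCN

Derivation:
After op 1 (select(2,3) replace("YCN")): buf='FSYCNI' cursor=5
After op 2 (delete): buf='FSYCN' cursor=5
After op 3 (home): buf='FSYCN' cursor=0
After op 4 (backspace): buf='FSYCN' cursor=0
After op 5 (home): buf='FSYCN' cursor=0
After op 6 (left): buf='FSYCN' cursor=0
After op 7 (insert('X')): buf='XFSYCN' cursor=1
After op 8 (backspace): buf='FSYCN' cursor=0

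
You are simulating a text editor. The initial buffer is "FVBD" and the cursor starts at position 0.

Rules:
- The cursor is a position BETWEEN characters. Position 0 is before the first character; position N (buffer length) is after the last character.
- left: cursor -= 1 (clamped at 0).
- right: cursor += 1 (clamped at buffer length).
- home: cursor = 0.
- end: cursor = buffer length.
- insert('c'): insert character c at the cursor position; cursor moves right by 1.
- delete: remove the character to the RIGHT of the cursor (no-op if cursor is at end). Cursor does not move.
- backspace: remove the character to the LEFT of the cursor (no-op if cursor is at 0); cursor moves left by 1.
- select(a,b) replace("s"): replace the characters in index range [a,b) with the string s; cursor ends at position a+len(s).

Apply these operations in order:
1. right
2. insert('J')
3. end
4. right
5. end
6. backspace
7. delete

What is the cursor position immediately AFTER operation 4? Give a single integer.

Answer: 5

Derivation:
After op 1 (right): buf='FVBD' cursor=1
After op 2 (insert('J')): buf='FJVBD' cursor=2
After op 3 (end): buf='FJVBD' cursor=5
After op 4 (right): buf='FJVBD' cursor=5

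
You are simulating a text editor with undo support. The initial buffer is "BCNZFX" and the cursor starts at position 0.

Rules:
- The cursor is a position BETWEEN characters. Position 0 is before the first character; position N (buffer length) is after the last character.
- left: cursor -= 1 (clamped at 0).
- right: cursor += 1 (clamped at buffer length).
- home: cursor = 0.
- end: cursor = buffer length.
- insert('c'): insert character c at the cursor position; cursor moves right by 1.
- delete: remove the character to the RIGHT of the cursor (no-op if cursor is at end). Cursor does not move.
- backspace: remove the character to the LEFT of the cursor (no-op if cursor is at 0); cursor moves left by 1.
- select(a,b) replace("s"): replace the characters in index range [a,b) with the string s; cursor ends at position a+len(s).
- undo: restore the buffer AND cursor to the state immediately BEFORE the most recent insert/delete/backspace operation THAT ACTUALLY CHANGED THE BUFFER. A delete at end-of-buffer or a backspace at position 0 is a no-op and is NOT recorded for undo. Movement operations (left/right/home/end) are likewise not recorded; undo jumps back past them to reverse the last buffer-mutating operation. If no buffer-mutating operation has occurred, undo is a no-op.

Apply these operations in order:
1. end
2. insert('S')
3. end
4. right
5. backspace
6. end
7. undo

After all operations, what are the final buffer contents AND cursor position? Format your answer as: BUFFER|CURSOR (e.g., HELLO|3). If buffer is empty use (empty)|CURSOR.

Answer: BCNZFXS|7

Derivation:
After op 1 (end): buf='BCNZFX' cursor=6
After op 2 (insert('S')): buf='BCNZFXS' cursor=7
After op 3 (end): buf='BCNZFXS' cursor=7
After op 4 (right): buf='BCNZFXS' cursor=7
After op 5 (backspace): buf='BCNZFX' cursor=6
After op 6 (end): buf='BCNZFX' cursor=6
After op 7 (undo): buf='BCNZFXS' cursor=7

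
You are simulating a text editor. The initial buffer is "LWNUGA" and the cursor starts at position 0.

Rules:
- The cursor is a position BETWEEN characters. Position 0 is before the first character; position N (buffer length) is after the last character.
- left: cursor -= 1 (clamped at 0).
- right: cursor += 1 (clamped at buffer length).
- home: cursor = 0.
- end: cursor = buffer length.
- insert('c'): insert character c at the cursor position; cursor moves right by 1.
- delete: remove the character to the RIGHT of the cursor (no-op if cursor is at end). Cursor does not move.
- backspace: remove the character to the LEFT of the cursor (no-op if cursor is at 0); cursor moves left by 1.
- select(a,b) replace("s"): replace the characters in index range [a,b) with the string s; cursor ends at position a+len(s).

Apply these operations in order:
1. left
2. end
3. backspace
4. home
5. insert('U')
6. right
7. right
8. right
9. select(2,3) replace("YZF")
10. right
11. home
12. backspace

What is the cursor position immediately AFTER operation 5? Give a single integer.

Answer: 1

Derivation:
After op 1 (left): buf='LWNUGA' cursor=0
After op 2 (end): buf='LWNUGA' cursor=6
After op 3 (backspace): buf='LWNUG' cursor=5
After op 4 (home): buf='LWNUG' cursor=0
After op 5 (insert('U')): buf='ULWNUG' cursor=1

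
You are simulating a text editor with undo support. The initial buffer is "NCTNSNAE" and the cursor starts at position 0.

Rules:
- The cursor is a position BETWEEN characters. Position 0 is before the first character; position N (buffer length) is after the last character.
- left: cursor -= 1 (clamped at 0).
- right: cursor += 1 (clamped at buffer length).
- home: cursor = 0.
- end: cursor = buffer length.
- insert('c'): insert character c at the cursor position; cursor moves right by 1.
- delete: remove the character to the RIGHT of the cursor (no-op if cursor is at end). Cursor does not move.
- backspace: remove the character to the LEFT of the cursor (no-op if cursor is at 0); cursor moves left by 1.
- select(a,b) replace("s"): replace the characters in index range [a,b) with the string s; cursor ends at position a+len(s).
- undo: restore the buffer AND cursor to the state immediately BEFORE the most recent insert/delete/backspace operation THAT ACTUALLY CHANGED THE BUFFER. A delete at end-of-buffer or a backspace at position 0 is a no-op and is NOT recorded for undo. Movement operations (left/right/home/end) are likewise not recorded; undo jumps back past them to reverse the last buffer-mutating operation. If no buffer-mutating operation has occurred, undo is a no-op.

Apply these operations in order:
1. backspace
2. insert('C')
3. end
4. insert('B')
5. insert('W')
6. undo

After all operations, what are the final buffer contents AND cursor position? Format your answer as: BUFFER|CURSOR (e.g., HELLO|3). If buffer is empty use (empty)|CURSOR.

Answer: CNCTNSNAEB|10

Derivation:
After op 1 (backspace): buf='NCTNSNAE' cursor=0
After op 2 (insert('C')): buf='CNCTNSNAE' cursor=1
After op 3 (end): buf='CNCTNSNAE' cursor=9
After op 4 (insert('B')): buf='CNCTNSNAEB' cursor=10
After op 5 (insert('W')): buf='CNCTNSNAEBW' cursor=11
After op 6 (undo): buf='CNCTNSNAEB' cursor=10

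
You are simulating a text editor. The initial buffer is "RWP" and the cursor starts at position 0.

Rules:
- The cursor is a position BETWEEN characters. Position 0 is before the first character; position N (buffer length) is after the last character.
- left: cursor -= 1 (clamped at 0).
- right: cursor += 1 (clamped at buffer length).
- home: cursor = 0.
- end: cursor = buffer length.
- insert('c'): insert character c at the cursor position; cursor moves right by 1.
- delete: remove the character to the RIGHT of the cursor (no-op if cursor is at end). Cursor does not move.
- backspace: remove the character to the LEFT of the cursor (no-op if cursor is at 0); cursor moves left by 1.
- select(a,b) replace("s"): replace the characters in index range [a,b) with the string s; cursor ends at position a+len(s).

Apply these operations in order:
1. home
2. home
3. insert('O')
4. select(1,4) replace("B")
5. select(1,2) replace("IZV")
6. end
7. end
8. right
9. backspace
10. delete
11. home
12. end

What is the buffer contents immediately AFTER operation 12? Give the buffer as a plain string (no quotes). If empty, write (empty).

Answer: OIZ

Derivation:
After op 1 (home): buf='RWP' cursor=0
After op 2 (home): buf='RWP' cursor=0
After op 3 (insert('O')): buf='ORWP' cursor=1
After op 4 (select(1,4) replace("B")): buf='OB' cursor=2
After op 5 (select(1,2) replace("IZV")): buf='OIZV' cursor=4
After op 6 (end): buf='OIZV' cursor=4
After op 7 (end): buf='OIZV' cursor=4
After op 8 (right): buf='OIZV' cursor=4
After op 9 (backspace): buf='OIZ' cursor=3
After op 10 (delete): buf='OIZ' cursor=3
After op 11 (home): buf='OIZ' cursor=0
After op 12 (end): buf='OIZ' cursor=3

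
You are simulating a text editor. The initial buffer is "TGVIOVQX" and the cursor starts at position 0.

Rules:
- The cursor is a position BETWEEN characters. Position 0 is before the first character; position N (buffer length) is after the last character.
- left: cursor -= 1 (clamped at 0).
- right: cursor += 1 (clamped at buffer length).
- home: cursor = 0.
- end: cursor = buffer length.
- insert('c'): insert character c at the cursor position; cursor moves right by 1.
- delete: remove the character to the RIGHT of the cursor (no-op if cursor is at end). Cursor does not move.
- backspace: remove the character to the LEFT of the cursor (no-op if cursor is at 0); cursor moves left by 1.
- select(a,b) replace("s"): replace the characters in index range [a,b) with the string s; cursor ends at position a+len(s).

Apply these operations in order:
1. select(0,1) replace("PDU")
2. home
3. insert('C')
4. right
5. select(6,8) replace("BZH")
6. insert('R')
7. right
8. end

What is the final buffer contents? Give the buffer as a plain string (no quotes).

After op 1 (select(0,1) replace("PDU")): buf='PDUGVIOVQX' cursor=3
After op 2 (home): buf='PDUGVIOVQX' cursor=0
After op 3 (insert('C')): buf='CPDUGVIOVQX' cursor=1
After op 4 (right): buf='CPDUGVIOVQX' cursor=2
After op 5 (select(6,8) replace("BZH")): buf='CPDUGVBZHVQX' cursor=9
After op 6 (insert('R')): buf='CPDUGVBZHRVQX' cursor=10
After op 7 (right): buf='CPDUGVBZHRVQX' cursor=11
After op 8 (end): buf='CPDUGVBZHRVQX' cursor=13

Answer: CPDUGVBZHRVQX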